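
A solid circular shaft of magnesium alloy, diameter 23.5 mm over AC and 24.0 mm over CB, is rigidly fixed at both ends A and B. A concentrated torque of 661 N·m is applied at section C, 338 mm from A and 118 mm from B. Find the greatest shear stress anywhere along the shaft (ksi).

26.7 ksi

Compatibility: T_A·a/J_AC = T_B·b/J_CB with T_A + T_B = T₀.
J_AC = 2.99×10^-8 m⁴, J_CB = 3.26×10^-8 m⁴, so T_A = T₀·(J_AC/a)/((J_AC/a)+(J_CB/b)) = 160.6 N·m, T_B = 500.4 N·m.
τ in each portion: τ_AC = 6.30×10^7 Pa, τ_CB = 1.84×10^8 Pa; maximum is in CB.
τ_max = T_CB·r/J = 500.4·0.0120/3.26×10^-8 = 1.844×10^8 Pa.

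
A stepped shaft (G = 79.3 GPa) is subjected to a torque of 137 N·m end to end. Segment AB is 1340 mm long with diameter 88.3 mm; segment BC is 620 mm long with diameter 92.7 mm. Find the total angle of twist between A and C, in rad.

J_AB = π(0.0883)⁴/32 = 5.97×10^-6 m⁴; J_BC = π(0.0927)⁴/32 = 7.25×10^-6 m⁴.
θ = (T/G)·Σ L_i/J_i = (137.0/79.3×10⁹)·(1.34/5.97×10^-6 + 0.620/7.25×10^-6) = 5.356×10^-4 rad.

5.36e-4 rad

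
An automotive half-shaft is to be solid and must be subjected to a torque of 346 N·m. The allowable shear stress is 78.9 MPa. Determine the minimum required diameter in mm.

28.2 mm

For a solid shaft τ_max = 16T/(πd³), so d = (16T/(π τ_allow))^(1/3) = (16·346.0/(π·7.89×10^7))^(1/3) = 0.02816 m.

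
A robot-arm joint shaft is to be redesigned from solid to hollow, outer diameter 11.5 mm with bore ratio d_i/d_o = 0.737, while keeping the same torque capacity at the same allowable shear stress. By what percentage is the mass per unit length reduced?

42.3 %

Equal τ_max and T ⇒ the solid shaft needs d_s³ = d_o³(1−k⁴), so d_s = 11.5·(1−0.737⁴)^(1/3) = 10.23 mm.
Area ratio A_h/A_s = d_o²(1−k²)/d_s² = (1−k²)/(1−k⁴)^(2/3) = 0.5767.
Mass saving = 1 − 0.5767 = 42.3 %.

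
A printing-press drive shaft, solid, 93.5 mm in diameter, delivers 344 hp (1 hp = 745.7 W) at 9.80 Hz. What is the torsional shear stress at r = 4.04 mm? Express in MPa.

2.24 MPa

ω = 2π·9.80 = 61.58 rad/s, so T = P/ω = 344×745.7 / 61.58 = 4166 N·m.
J = πd⁴/32 = π(0.0935)⁴/32 = 7.503×10^-6 m⁴.
Shear stress varies linearly with radius: τ = T·r/J = 4166 × 0.00404 / 7.503×10^-6 = 2.243×10^6 Pa.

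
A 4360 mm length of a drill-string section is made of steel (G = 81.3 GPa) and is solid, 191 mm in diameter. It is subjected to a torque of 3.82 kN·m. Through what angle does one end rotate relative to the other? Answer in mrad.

J = πd⁴/32 = π(0.191)⁴/32 = 1.307×10^-4 m⁴.
θ = T·L/(G·J) = 3820 × 4.36 / (81.3×10⁹ × 1.307×10^-4) = 1.568×10^-3 rad.

1.57 mrad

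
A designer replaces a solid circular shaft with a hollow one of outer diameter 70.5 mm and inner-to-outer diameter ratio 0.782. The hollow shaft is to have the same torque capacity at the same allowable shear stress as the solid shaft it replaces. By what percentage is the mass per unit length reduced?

46.9 %

Equal τ_max and T ⇒ the solid shaft needs d_s³ = d_o³(1−k⁴), so d_s = 70.5·(1−0.782⁴)^(1/3) = 60.31 mm.
Area ratio A_h/A_s = d_o²(1−k²)/d_s² = (1−k²)/(1−k⁴)^(2/3) = 0.5308.
Mass saving = 1 − 0.5308 = 46.9 %.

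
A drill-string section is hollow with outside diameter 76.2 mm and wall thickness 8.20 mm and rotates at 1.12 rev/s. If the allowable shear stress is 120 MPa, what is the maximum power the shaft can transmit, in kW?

45.5 kW

J = π(d_o⁴ − d_i⁴)/32 = π(0.0762⁴ − 0.0598⁴)/32 = 2.054×10^-6 m⁴.
T_max = τ_allow·J/r = 1.20×10^8 × 2.054×10^-6 / 0.0381 = 6471 N·m.
ω = 2π·1.12 = 7.037 rad/s, so P_max = T_max·ω = 4.554×10^4 W.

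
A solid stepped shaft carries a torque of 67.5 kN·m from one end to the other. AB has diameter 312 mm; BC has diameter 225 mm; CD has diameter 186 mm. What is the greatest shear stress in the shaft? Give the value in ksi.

Under the same torque, τ_max = 16T/(πd³) is largest where d is smallest — segment CD (d = 186 mm).
τ_max = 16·67500/(π·(0.186)³) = 5.342×10^7 Pa.

7.75 ksi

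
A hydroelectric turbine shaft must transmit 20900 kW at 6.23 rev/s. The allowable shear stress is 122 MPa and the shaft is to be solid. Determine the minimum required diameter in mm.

281 mm

ω = 2π·6.23 = 39.14 rad/s, so T = P/ω = 20900×10³ / 39.14 = 533900 N·m.
For a solid shaft τ_max = 16T/(πd³), so d = (16T/(π τ_allow))^(1/3) = (16·533900/(π·1.22×10^8))^(1/3) = 0.2814 m.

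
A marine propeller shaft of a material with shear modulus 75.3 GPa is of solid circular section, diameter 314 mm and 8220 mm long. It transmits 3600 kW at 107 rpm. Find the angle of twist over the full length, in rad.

ω = 2π·107/60 = 11.21 rad/s, so T = P/ω = 3600×10³ / 11.21 = 321300 N·m.
J = πd⁴/32 = π(0.314)⁴/32 = 9.544×10^-4 m⁴.
θ = T·L/(G·J) = 321300 × 8.22 / (75.3×10⁹ × 9.544×10^-4) = 0.03675 rad.

0.0367 rad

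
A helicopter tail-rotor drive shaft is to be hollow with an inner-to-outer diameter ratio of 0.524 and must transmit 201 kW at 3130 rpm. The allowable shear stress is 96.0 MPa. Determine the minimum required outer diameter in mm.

ω = 2π·3130/60 = 327.8 rad/s, so T = P/ω = 201×10³ / 327.8 = 613.2 N·m.
For a hollow shaft with d_i/d_o = 0.524: τ_max = 16T/(π d_o³ (1−k⁴)), so d_o = [16T/(π τ_allow (1−k⁴))]^(1/3) = [16·613.2/(π·9.60×10^7·0.9246)]^(1/3) = 0.03277 m.

32.8 mm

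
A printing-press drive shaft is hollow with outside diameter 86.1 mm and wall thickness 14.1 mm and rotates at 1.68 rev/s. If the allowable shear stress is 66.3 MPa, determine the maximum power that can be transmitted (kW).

J = π(d_o⁴ − d_i⁴)/32 = π(0.0861⁴ − 0.0579⁴)/32 = 4.292×10^-6 m⁴.
T_max = τ_allow·J/r = 6.63×10^7 × 4.292×10^-6 / 0.0430 = 6610 N·m.
ω = 2π·1.68 = 10.56 rad/s, so P_max = T_max·ω = 6.977×10^4 W.

69.8 kW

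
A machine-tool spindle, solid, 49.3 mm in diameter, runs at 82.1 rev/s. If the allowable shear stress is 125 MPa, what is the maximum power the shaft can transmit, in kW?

1520 kW

J = πd⁴/32 = π(0.0493)⁴/32 = 5.799×10^-7 m⁴.
T_max = τ_allow·J/r = 1.25×10^8 × 5.799×10^-7 / 0.0246 = 2941 N·m.
ω = 2π·82.1 = 515.8 rad/s, so P_max = T_max·ω = 1.517×10^6 W.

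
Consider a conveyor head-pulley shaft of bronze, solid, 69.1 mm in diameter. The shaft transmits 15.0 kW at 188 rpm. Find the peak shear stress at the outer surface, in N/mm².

ω = 2π·188/60 = 19.69 rad/s, so T = P/ω = 15.0×10³ / 19.69 = 761.9 N·m.
J = πd⁴/32 = π(0.0691)⁴/32 = 2.238×10^-6 m⁴.
τ_max = T·r/J = 761.9 × 0.0345 / 2.238×10^-6 = 1.176×10^7 Pa.

11.8 N/mm²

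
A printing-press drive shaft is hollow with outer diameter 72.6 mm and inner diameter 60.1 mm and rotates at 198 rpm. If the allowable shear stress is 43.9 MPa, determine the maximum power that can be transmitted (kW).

36.3 kW

J = π(d_o⁴ − d_i⁴)/32 = π(0.0726⁴ − 0.0601⁴)/32 = 1.447×10^-6 m⁴.
T_max = τ_allow·J/r = 4.39×10^7 × 1.447×10^-6 / 0.0363 = 1749 N·m.
ω = 2π·198/60 = 20.73 rad/s, so P_max = T_max·ω = 3.627×10^4 W.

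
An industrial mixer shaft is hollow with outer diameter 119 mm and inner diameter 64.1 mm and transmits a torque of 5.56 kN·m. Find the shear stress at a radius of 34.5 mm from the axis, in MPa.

10.6 MPa

J = π(d_o⁴ − d_i⁴)/32 = π(0.119⁴ − 0.0641⁴)/32 = 1.803×10^-5 m⁴.
Shear stress varies linearly with radius: τ = T·r/J = 5560 × 0.0345 / 1.803×10^-5 = 1.064×10^7 Pa.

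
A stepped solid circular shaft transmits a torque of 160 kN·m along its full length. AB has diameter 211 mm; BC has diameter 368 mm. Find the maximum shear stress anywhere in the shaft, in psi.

Under the same torque, τ_max = 16T/(πd³) is largest where d is smallest — segment AB (d = 211 mm).
τ_max = 16·160000/(π·(0.211)³) = 8.674×10^7 Pa.

12600 psi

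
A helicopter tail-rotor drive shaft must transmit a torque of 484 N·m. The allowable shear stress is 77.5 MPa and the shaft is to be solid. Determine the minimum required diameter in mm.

For a solid shaft τ_max = 16T/(πd³), so d = (16T/(π τ_allow))^(1/3) = (16·484.0/(π·7.75×10^7))^(1/3) = 0.03168 m.

31.7 mm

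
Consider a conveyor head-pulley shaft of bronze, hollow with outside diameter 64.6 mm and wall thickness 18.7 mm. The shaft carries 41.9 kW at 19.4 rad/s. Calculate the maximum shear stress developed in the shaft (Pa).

4.21e7 Pa

ω = 19.4 rad/s, so T = P/ω = 41.9×10³ / 19.40 = 2160 N·m.
J = π(d_o⁴ − d_i⁴)/32 = π(0.0646⁴ − 0.0272⁴)/32 = 1.656×10^-6 m⁴.
τ_max = T·r/J = 2160 × 0.0323 / 1.656×10^-6 = 4.213×10^7 Pa.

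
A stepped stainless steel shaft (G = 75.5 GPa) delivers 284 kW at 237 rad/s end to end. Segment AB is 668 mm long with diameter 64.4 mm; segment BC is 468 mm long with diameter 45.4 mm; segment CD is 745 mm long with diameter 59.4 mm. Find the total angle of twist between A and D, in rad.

0.0338 rad

ω = 237 rad/s, so T = P/ω = 284×10³ / 237.0 = 1198 N·m.
J_AB = π(0.0644)⁴/32 = 1.69×10^-6 m⁴; J_BC = π(0.0454)⁴/32 = 4.17×10^-7 m⁴; J_CD = π(0.0594)⁴/32 = 1.22×10^-6 m⁴.
θ = (T/G)·Σ L_i/J_i = (1198/75.5×10⁹)·(0.668/1.69×10^-6 + 0.468/4.17×10^-7 + 0.745/1.22×10^-6) = 0.03376 rad.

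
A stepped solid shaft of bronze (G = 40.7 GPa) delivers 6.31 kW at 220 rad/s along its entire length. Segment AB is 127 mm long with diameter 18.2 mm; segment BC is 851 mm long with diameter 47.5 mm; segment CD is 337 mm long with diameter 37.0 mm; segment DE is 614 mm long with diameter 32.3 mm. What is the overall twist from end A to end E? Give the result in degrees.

ω = 220 rad/s, so T = P/ω = 6.31×10³ / 220.0 = 28.68 N·m.
J_AB = π(0.0182)⁴/32 = 1.08×10^-8 m⁴; J_BC = π(0.0475)⁴/32 = 5.00×10^-7 m⁴; J_CD = π(0.0370)⁴/32 = 1.84×10^-7 m⁴; J_DE = π(0.0323)⁴/32 = 1.07×10^-7 m⁴.
θ = (T/G)·Σ L_i/J_i = (28.68/40.7×10⁹)·(0.127/1.08×10^-8 + 0.851/5.00×10^-7 + 0.337/1.84×10^-7 + 0.614/1.07×10^-7) = 0.01485 rad.

0.851°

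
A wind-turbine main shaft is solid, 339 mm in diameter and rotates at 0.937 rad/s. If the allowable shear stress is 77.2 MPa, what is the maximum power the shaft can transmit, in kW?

553 kW

J = πd⁴/32 = π(0.339)⁴/32 = 1.297×10^-3 m⁴.
T_max = τ_allow·J/r = 7.72×10^7 × 1.297×10^-3 / 0.170 = 590500 N·m.
ω = 0.937 rad/s, so P_max = T_max·ω = 5.533×10^5 W.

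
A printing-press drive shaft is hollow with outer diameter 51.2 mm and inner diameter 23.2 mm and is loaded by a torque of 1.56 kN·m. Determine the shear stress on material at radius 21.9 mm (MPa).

J = π(d_o⁴ − d_i⁴)/32 = π(0.0512⁴ − 0.0232⁴)/32 = 6.462×10^-7 m⁴.
Shear stress varies linearly with radius: τ = T·r/J = 1560 × 0.0219 / 6.462×10^-7 = 5.287×10^7 Pa.

52.9 MPa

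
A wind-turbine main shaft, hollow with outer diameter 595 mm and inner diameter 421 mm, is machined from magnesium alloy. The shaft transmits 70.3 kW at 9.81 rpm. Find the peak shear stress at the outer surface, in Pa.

ω = 2π·9.81/60 = 1.027 rad/s, so T = P/ω = 70.3×10³ / 1.027 = 68430 N·m.
J = π(d_o⁴ − d_i⁴)/32 = π(0.595⁴ − 0.421⁴)/32 = 9.221×10^-3 m⁴.
τ_max = T·r/J = 68430 × 0.297 / 9.221×10^-3 = 2.208×10^6 Pa.

2.21e6 Pa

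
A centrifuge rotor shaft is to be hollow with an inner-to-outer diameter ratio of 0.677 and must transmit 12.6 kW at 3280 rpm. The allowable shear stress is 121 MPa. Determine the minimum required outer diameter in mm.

ω = 2π·3280/60 = 343.5 rad/s, so T = P/ω = 12.6×10³ / 343.5 = 36.68 N·m.
For a hollow shaft with d_i/d_o = 0.677: τ_max = 16T/(π d_o³ (1−k⁴)), so d_o = [16T/(π τ_allow (1−k⁴))]^(1/3) = [16·36.68/(π·1.21×10^8·0.7899)]^(1/3) = 0.01250 m.

12.5 mm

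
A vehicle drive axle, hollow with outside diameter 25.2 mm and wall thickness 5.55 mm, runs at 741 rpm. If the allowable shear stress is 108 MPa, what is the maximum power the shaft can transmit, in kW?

J = π(d_o⁴ − d_i⁴)/32 = π(0.0252⁴ − 0.0141⁴)/32 = 3.571×10^-8 m⁴.
T_max = τ_allow·J/r = 1.08×10^8 × 3.571×10^-8 / 0.0126 = 306.1 N·m.
ω = 2π·741/60 = 77.60 rad/s, so P_max = T_max·ω = 2.375×10^4 W.

23.8 kW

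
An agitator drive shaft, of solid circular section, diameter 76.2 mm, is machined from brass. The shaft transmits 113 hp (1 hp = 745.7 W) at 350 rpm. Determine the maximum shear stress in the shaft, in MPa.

ω = 2π·350/60 = 36.65 rad/s, so T = P/ω = 113×745.7 / 36.65 = 2299 N·m.
J = πd⁴/32 = π(0.0762)⁴/32 = 3.310×10^-6 m⁴.
τ_max = T·r/J = 2299 × 0.0381 / 3.310×10^-6 = 2.646×10^7 Pa.

26.5 MPa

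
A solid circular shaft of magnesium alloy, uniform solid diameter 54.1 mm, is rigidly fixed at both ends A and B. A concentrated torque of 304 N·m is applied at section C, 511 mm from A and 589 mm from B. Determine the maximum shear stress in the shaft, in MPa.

With uniform GJ and both ends fixed, compatibility θ_AC = θ_CB gives T_A·a = T_B·b, together with T_A + T_B = T₀.
T_A = T₀·b/(a+b) = 304.0·589/1100 = 162.8 N·m; T_B = 141.2 N·m.
τ in each portion: τ_AC = 5.24×10^6 Pa, τ_CB = 4.54×10^6 Pa; maximum is in AC.
τ_max = T_AC·r/J = 162.8·0.0271/8.41×10^-7 = 5.236×10^6 Pa.

5.24 MPa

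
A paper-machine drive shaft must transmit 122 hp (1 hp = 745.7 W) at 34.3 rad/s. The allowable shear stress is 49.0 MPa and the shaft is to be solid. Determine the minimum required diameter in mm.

65.1 mm

ω = 34.3 rad/s, so T = P/ω = 122×745.7 / 34.30 = 2652 N·m.
For a solid shaft τ_max = 16T/(πd³), so d = (16T/(π τ_allow))^(1/3) = (16·2652/(π·4.90×10^7))^(1/3) = 0.06508 m.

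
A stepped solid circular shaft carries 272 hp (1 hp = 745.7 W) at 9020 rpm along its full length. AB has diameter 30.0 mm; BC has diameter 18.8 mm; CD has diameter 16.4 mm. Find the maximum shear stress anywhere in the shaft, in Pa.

ω = 2π·9020/60 = 944.6 rad/s, so T = P/ω = 272×745.7 / 944.6 = 214.7 N·m.
Under the same torque, τ_max = 16T/(πd³) is largest where d is smallest — segment CD (d = 16.4 mm).
τ_max = 16·214.7/(π·(0.0164)³) = 2.479×10^8 Pa.

2.48e8 Pa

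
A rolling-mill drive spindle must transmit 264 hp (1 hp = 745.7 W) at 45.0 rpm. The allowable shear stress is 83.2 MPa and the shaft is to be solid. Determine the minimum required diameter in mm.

ω = 2π·45.0/60 = 4.712 rad/s, so T = P/ω = 264×745.7 / 4.712 = 41780 N·m.
For a solid shaft τ_max = 16T/(πd³), so d = (16T/(π τ_allow))^(1/3) = (16·41780/(π·8.32×10^7))^(1/3) = 0.1367 m.

137 mm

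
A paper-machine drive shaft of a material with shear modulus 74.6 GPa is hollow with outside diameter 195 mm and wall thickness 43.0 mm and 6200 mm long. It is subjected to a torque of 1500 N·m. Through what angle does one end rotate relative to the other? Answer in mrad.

J = π(d_o⁴ − d_i⁴)/32 = π(0.195⁴ − 0.109⁴)/32 = 1.281×10^-4 m⁴.
θ = T·L/(G·J) = 1500 × 6.20 / (74.6×10⁹ × 1.281×10^-4) = 9.732×10^-4 rad.

0.973 mrad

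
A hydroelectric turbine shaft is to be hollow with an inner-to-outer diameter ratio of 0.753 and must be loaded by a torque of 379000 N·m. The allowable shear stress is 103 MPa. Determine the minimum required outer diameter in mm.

302 mm

For a hollow shaft with d_i/d_o = 0.753: τ_max = 16T/(π d_o³ (1−k⁴)), so d_o = [16T/(π τ_allow (1−k⁴))]^(1/3) = [16·379000/(π·1.03×10^8·0.6785)]^(1/3) = 0.3023 m.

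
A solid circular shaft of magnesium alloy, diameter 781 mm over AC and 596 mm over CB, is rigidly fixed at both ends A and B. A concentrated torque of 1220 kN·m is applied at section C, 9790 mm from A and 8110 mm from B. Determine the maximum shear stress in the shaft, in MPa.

Compatibility: T_A·a/J_AC = T_B·b/J_CB with T_A + T_B = T₀.
J_AC = 0.0365 m⁴, J_CB = 0.0124 m⁴, so T_A = T₀·(J_AC/a)/((J_AC/a)+(J_CB/b)) = 865600 N·m, T_B = 354400 N·m.
τ in each portion: τ_AC = 9.25×10^6 Pa, τ_CB = 8.53×10^6 Pa; maximum is in AC.
τ_max = T_AC·r/J = 865600·0.391/0.0365 = 9.254×10^6 Pa.

9.25 MPa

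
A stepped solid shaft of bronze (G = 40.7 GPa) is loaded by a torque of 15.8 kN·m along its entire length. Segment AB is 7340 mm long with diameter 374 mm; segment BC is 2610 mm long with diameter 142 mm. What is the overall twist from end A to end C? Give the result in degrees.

1.54°

J_AB = π(0.374)⁴/32 = 1.92×10^-3 m⁴; J_BC = π(0.142)⁴/32 = 3.99×10^-5 m⁴.
θ = (T/G)·Σ L_i/J_i = (15800/40.7×10⁹)·(7.34/1.92×10^-3 + 2.61/3.99×10^-5) = 0.02687 rad.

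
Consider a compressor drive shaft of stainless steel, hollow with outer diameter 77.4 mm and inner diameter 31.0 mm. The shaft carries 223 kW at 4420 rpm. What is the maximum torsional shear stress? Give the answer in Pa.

ω = 2π·4420/60 = 462.9 rad/s, so T = P/ω = 223×10³ / 462.9 = 481.8 N·m.
J = π(d_o⁴ − d_i⁴)/32 = π(0.0774⁴ − 0.0310⁴)/32 = 3.433×10^-6 m⁴.
τ_max = T·r/J = 481.8 × 0.0387 / 3.433×10^-6 = 5.432×10^6 Pa.

5.43e6 Pa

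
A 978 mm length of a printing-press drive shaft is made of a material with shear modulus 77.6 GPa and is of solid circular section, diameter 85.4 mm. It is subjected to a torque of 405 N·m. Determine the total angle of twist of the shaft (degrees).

0.0560°

J = πd⁴/32 = π(0.0854)⁴/32 = 5.222×10^-6 m⁴.
θ = T·L/(G·J) = 405.0 × 0.978 / (77.6×10⁹ × 5.222×10^-6) = 9.775×10^-4 rad.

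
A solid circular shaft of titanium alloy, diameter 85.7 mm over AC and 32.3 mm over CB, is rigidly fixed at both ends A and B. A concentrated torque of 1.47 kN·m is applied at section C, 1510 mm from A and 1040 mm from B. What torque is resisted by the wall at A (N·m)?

Compatibility: T_A·a/J_AC = T_B·b/J_CB with T_A + T_B = T₀.
J_AC = 5.30×10^-6 m⁴, J_CB = 1.07×10^-7 m⁴, so T_A = T₀·(J_AC/a)/((J_AC/a)+(J_CB/b)) = 1428 N·m, T_B = 41.84 N·m.

1430 N·m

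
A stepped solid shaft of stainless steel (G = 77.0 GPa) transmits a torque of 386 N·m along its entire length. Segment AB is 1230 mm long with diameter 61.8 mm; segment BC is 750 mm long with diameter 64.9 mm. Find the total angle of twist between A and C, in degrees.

J_AB = π(0.0618)⁴/32 = 1.43×10^-6 m⁴; J_BC = π(0.0649)⁴/32 = 1.74×10^-6 m⁴.
θ = (T/G)·Σ L_i/J_i = (386.0/77.0×10⁹)·(1.23/1.43×10^-6 + 0.750/1.74×10^-6) = 6.464×10^-3 rad.

0.370°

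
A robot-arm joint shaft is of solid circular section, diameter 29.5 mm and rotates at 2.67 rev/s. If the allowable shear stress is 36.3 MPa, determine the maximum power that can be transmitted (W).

3070 W

J = πd⁴/32 = π(0.0295)⁴/32 = 7.435×10^-8 m⁴.
T_max = τ_allow·J/r = 3.63×10^7 × 7.435×10^-8 / 0.0147 = 183.0 N·m.
ω = 2π·2.67 = 16.78 rad/s, so P_max = T_max·ω = 3070 W.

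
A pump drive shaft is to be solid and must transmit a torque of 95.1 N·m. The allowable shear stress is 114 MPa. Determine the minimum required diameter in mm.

For a solid shaft τ_max = 16T/(πd³), so d = (16T/(π τ_allow))^(1/3) = (16·95.10/(π·1.14×10^8))^(1/3) = 0.01620 m.

16.2 mm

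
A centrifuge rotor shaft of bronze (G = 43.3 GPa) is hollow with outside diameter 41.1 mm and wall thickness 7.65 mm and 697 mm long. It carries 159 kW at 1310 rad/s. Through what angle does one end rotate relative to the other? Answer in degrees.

ω = 1310 rad/s, so T = P/ω = 159×10³ / 1310 = 121.4 N·m.
J = π(d_o⁴ − d_i⁴)/32 = π(0.0411⁴ − 0.0258⁴)/32 = 2.366×10^-7 m⁴.
θ = T·L/(G·J) = 121.4 × 0.697 / (43.3×10⁹ × 2.366×10^-7) = 8.256×10^-3 rad.

0.473°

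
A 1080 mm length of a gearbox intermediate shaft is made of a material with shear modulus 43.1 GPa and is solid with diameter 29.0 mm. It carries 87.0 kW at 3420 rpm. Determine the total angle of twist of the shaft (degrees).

ω = 2π·3420/60 = 358.1 rad/s, so T = P/ω = 87.0×10³ / 358.1 = 242.9 N·m.
J = πd⁴/32 = π(0.0290)⁴/32 = 6.944×10^-8 m⁴.
θ = T·L/(G·J) = 242.9 × 1.08 / (43.1×10⁹ × 6.944×10^-8) = 0.08766 rad.

5.02°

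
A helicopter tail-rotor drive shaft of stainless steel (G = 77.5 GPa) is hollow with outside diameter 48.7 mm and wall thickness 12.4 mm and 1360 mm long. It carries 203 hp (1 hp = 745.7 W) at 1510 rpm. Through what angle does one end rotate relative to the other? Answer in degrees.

ω = 2π·1510/60 = 158.1 rad/s, so T = P/ω = 203×745.7 / 158.1 = 957.3 N·m.
J = π(d_o⁴ − d_i⁴)/32 = π(0.0487⁴ − 0.0239⁴)/32 = 5.202×10^-7 m⁴.
θ = T·L/(G·J) = 957.3 × 1.36 / (77.5×10⁹ × 5.202×10^-7) = 0.03229 rad.

1.85°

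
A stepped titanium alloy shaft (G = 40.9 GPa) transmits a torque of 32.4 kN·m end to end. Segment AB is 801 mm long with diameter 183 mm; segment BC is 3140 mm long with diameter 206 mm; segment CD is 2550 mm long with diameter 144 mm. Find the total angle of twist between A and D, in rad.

J_AB = π(0.183)⁴/32 = 1.10×10^-4 m⁴; J_BC = π(0.206)⁴/32 = 1.77×10^-4 m⁴; J_CD = π(0.144)⁴/32 = 4.22×10^-5 m⁴.
θ = (T/G)·Σ L_i/J_i = (32400/40.9×10⁹)·(0.801/1.10×10^-4 + 3.14/1.77×10^-4 + 2.55/4.22×10^-5) = 0.06769 rad.

0.0677 rad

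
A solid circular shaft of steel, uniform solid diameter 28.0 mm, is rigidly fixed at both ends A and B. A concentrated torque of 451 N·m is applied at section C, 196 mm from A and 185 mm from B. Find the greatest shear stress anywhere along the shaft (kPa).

With uniform GJ and both ends fixed, compatibility θ_AC = θ_CB gives T_A·a = T_B·b, together with T_A + T_B = T₀.
T_A = T₀·b/(a+b) = 451.0·185/381.0 = 219.0 N·m; T_B = 232.0 N·m.
τ in each portion: τ_AC = 5.08×10^7 Pa, τ_CB = 5.38×10^7 Pa; maximum is in CB.
τ_max = T_CB·r/J = 232.0·0.0140/6.03×10^-8 = 5.383×10^7 Pa.

53800 kPa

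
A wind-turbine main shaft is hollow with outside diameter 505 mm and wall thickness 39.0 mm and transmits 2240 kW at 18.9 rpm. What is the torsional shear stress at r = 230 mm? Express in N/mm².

ω = 2π·18.9/60 = 1.979 rad/s, so T = P/ω = 2240×10³ / 1.979 = 1.132e6 N·m.
J = π(d_o⁴ − d_i⁴)/32 = π(0.505⁴ − 0.427⁴)/32 = 3.121×10^-3 m⁴.
Shear stress varies linearly with radius: τ = T·r/J = 1.132e6 × 0.230 / 3.121×10^-3 = 8.340×10^7 Pa.

83.4 N/mm²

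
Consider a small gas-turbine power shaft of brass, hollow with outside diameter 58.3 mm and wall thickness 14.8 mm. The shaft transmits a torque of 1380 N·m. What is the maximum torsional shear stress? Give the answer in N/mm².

J = π(d_o⁴ − d_i⁴)/32 = π(0.0583⁴ − 0.0287⁴)/32 = 1.068×10^-6 m⁴.
τ_max = T·r/J = 1380 × 0.0291 / 1.068×10^-6 = 3.768×10^7 Pa.

37.7 N/mm²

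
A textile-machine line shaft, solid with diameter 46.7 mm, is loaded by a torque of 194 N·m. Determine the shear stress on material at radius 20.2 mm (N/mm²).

J = πd⁴/32 = π(0.0467)⁴/32 = 4.669×10^-7 m⁴.
Shear stress varies linearly with radius: τ = T·r/J = 194.0 × 0.0202 / 4.669×10^-7 = 8.392×10^6 Pa.

8.39 N/mm²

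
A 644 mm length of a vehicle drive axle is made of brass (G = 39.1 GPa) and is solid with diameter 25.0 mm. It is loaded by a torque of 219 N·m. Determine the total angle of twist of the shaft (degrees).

J = πd⁴/32 = π(0.0250)⁴/32 = 3.835×10^-8 m⁴.
θ = T·L/(G·J) = 219.0 × 0.644 / (39.1×10⁹ × 3.835×10^-8) = 0.09406 rad.

5.39°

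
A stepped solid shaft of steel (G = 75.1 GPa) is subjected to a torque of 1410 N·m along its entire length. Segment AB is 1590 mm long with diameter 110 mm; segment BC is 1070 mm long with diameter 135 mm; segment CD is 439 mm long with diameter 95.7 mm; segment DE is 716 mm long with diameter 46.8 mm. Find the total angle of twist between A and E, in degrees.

1.85°

J_AB = π(0.110)⁴/32 = 1.44×10^-5 m⁴; J_BC = π(0.135)⁴/32 = 3.26×10^-5 m⁴; J_CD = π(0.0957)⁴/32 = 8.23×10^-6 m⁴; J_DE = π(0.0468)⁴/32 = 4.71×10^-7 m⁴.
θ = (T/G)·Σ L_i/J_i = (1410/75.1×10⁹)·(1.59/1.44×10^-5 + 1.07/3.26×10^-5 + 0.439/8.23×10^-6 + 0.716/4.71×10^-7) = 0.03224 rad.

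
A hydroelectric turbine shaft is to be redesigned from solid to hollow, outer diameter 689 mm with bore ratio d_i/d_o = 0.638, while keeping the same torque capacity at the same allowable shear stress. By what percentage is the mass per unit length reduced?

33.1 %

Equal τ_max and T ⇒ the solid shaft needs d_s³ = d_o³(1−k⁴), so d_s = 689·(1−0.638⁴)^(1/3) = 648.6 mm.
Area ratio A_h/A_s = d_o²(1−k²)/d_s² = (1−k²)/(1−k⁴)^(2/3) = 0.6691.
Mass saving = 1 − 0.6691 = 33.1 %.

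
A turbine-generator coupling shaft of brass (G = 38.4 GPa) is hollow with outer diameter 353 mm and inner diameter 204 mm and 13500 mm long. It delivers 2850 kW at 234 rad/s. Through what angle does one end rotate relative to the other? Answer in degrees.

ω = 234 rad/s, so T = P/ω = 2850×10³ / 234.0 = 12180 N·m.
J = π(d_o⁴ − d_i⁴)/32 = π(0.353⁴ − 0.204⁴)/32 = 1.354×10^-3 m⁴.
θ = T·L/(G·J) = 12180 × 13.5 / (38.4×10⁹ × 1.354×10^-3) = 3.162×10^-3 rad.

0.181°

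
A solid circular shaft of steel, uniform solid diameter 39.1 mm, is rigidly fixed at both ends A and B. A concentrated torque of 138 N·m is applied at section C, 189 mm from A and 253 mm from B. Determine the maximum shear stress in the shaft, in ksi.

0.976 ksi

With uniform GJ and both ends fixed, compatibility θ_AC = θ_CB gives T_A·a = T_B·b, together with T_A + T_B = T₀.
T_A = T₀·b/(a+b) = 138.0·253/442.0 = 78.99 N·m; T_B = 59.01 N·m.
τ in each portion: τ_AC = 6.73×10^6 Pa, τ_CB = 5.03×10^6 Pa; maximum is in AC.
τ_max = T_AC·r/J = 78.99·0.0196/2.29×10^-7 = 6.730×10^6 Pa.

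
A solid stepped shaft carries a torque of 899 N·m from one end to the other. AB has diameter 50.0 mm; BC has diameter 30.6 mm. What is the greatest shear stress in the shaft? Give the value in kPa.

160000 kPa

Under the same torque, τ_max = 16T/(πd³) is largest where d is smallest — segment BC (d = 30.6 mm).
τ_max = 16·899.0/(π·(0.0306)³) = 1.598×10^8 Pa.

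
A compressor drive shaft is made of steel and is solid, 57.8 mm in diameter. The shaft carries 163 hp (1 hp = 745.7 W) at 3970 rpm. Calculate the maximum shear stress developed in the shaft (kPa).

ω = 2π·3970/60 = 415.7 rad/s, so T = P/ω = 163×745.7 / 415.7 = 292.4 N·m.
J = πd⁴/32 = π(0.0578)⁴/32 = 1.096×10^-6 m⁴.
τ_max = T·r/J = 292.4 × 0.0289 / 1.096×10^-6 = 7.711×10^6 Pa.

7710 kPa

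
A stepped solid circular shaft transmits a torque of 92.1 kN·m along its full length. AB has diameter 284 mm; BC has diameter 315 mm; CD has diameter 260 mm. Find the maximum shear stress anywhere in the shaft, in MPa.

26.7 MPa

Under the same torque, τ_max = 16T/(πd³) is largest where d is smallest — segment CD (d = 260 mm).
τ_max = 16·92100/(π·(0.260)³) = 2.669×10^7 Pa.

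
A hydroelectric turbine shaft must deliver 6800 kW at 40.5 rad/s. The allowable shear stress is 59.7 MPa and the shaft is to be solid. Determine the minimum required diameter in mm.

243 mm

ω = 40.5 rad/s, so T = P/ω = 6800×10³ / 40.50 = 167900 N·m.
For a solid shaft τ_max = 16T/(πd³), so d = (16T/(π τ_allow))^(1/3) = (16·167900/(π·5.97×10^7))^(1/3) = 0.2429 m.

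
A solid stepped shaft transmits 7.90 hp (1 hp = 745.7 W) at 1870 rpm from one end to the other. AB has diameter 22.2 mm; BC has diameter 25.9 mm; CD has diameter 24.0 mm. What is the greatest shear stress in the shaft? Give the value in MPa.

ω = 2π·1870/60 = 195.8 rad/s, so T = P/ω = 7.90×745.7 / 195.8 = 30.08 N·m.
Under the same torque, τ_max = 16T/(πd³) is largest where d is smallest — segment AB (d = 22.2 mm).
τ_max = 16·30.08/(π·(0.0222)³) = 1.400×10^7 Pa.

14.0 MPa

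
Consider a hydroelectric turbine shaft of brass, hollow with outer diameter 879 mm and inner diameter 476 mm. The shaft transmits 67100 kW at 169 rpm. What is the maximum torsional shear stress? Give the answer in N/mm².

31.1 N/mm²

ω = 2π·169/60 = 17.70 rad/s, so T = P/ω = 67100×10³ / 17.70 = 3.791e6 N·m.
J = π(d_o⁴ − d_i⁴)/32 = π(0.879⁴ − 0.476⁴)/32 = 0.05357 m⁴.
τ_max = T·r/J = 3.791e6 × 0.440 / 0.05357 = 3.111×10^7 Pa.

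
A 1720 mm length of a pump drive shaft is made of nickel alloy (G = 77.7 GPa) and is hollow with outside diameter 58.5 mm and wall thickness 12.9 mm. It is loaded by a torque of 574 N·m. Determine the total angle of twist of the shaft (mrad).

J = π(d_o⁴ − d_i⁴)/32 = π(0.0585⁴ − 0.0327⁴)/32 = 1.038×10^-6 m⁴.
θ = T·L/(G·J) = 574.0 × 1.72 / (77.7×10⁹ × 1.038×10^-6) = 0.01225 rad.

12.2 mrad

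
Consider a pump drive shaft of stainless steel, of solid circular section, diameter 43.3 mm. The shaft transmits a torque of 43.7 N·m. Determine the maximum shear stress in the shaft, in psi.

J = πd⁴/32 = π(0.0433)⁴/32 = 3.451×10^-7 m⁴.
τ_max = T·r/J = 43.70 × 0.0216 / 3.451×10^-7 = 2.741×10^6 Pa.

398 psi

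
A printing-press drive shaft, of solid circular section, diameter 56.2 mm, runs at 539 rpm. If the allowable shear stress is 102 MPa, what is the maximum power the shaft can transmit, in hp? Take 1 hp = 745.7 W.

269 hp

J = πd⁴/32 = π(0.0562)⁴/32 = 9.794×10^-7 m⁴.
T_max = τ_allow·J/r = 1.02×10^8 × 9.794×10^-7 / 0.0281 = 3555 N·m.
ω = 2π·539/60 = 56.44 rad/s, so P_max = T_max·ω = 2.007×10^5 W.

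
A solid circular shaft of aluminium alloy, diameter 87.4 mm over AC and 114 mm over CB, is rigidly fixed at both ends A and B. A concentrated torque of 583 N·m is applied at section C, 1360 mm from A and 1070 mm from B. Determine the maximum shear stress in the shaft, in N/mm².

1.58 N/mm²

Compatibility: T_A·a/J_AC = T_B·b/J_CB with T_A + T_B = T₀.
J_AC = 5.73×10^-6 m⁴, J_CB = 1.66×10^-5 m⁴, so T_A = T₀·(J_AC/a)/((J_AC/a)+(J_CB/b)) = 124.6 N·m, T_B = 458.4 N·m.
τ in each portion: τ_AC = 9.50×10^5 Pa, τ_CB = 1.58×10^6 Pa; maximum is in CB.
τ_max = T_CB·r/J = 458.4·0.0570/1.66×10^-5 = 1.576×10^6 Pa.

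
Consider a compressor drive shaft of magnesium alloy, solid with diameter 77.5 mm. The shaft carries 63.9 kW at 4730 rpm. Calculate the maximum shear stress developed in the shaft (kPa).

ω = 2π·4730/60 = 495.3 rad/s, so T = P/ω = 63.9×10³ / 495.3 = 129.0 N·m.
J = πd⁴/32 = π(0.0775)⁴/32 = 3.542×10^-6 m⁴.
τ_max = T·r/J = 129.0 × 0.0387 / 3.542×10^-6 = 1.411×10^6 Pa.

1410 kPa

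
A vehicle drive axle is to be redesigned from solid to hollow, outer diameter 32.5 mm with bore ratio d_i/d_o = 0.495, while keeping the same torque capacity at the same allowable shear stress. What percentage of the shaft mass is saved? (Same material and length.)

Equal τ_max and T ⇒ the solid shaft needs d_s³ = d_o³(1−k⁴), so d_s = 32.5·(1−0.495⁴)^(1/3) = 31.84 mm.
Area ratio A_h/A_s = d_o²(1−k²)/d_s² = (1−k²)/(1−k⁴)^(2/3) = 0.7868.
Mass saving = 1 − 0.7868 = 21.3 %.

21.3 %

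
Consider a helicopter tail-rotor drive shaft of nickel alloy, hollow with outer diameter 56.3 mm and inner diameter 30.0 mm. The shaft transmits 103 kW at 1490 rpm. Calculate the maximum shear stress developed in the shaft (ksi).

ω = 2π·1490/60 = 156.0 rad/s, so T = P/ω = 103×10³ / 156.0 = 660.1 N·m.
J = π(d_o⁴ − d_i⁴)/32 = π(0.0563⁴ − 0.0300⁴)/32 = 9.068×10^-7 m⁴.
τ_max = T·r/J = 660.1 × 0.0281 / 9.068×10^-7 = 2.049×10^7 Pa.

2.97 ksi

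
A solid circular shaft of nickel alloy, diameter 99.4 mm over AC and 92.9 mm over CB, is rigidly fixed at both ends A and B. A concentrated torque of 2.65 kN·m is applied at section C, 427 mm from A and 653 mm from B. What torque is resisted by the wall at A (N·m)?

Compatibility: T_A·a/J_AC = T_B·b/J_CB with T_A + T_B = T₀.
J_AC = 9.58×10^-6 m⁴, J_CB = 7.31×10^-6 m⁴, so T_A = T₀·(J_AC/a)/((J_AC/a)+(J_CB/b)) = 1768 N·m, T_B = 882.1 N·m.

1770 N·m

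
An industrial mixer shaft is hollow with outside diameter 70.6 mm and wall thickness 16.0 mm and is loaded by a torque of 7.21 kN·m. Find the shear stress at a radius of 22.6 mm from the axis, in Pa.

J = π(d_o⁴ − d_i⁴)/32 = π(0.0706⁴ − 0.0386⁴)/32 = 2.221×10^-6 m⁴.
Shear stress varies linearly with radius: τ = T·r/J = 7210 × 0.0226 / 2.221×10^-6 = 7.336×10^7 Pa.

7.34e7 Pa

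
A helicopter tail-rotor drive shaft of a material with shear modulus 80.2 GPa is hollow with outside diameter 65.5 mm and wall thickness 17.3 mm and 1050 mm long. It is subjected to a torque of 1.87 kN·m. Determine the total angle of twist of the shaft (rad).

0.0143 rad

J = π(d_o⁴ − d_i⁴)/32 = π(0.0655⁴ − 0.0309⁴)/32 = 1.718×10^-6 m⁴.
θ = T·L/(G·J) = 1870 × 1.05 / (80.2×10⁹ × 1.718×10^-6) = 0.01425 rad.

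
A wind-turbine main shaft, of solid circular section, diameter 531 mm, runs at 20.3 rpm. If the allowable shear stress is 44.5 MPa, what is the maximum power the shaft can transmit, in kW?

J = πd⁴/32 = π(0.531)⁴/32 = 7.805×10^-3 m⁴.
T_max = τ_allow·J/r = 4.45×10^7 × 7.805×10^-3 / 0.266 = 1.308e6 N·m.
ω = 2π·20.3/60 = 2.126 rad/s, so P_max = T_max·ω = 2.781×10^6 W.

2780 kW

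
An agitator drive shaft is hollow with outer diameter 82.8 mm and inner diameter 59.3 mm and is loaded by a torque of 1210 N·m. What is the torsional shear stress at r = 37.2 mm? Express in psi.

J = π(d_o⁴ − d_i⁴)/32 = π(0.0828⁴ − 0.0593⁴)/32 = 3.400×10^-6 m⁴.
Shear stress varies linearly with radius: τ = T·r/J = 1210 × 0.0372 / 3.400×10^-6 = 1.324×10^7 Pa.

1920 psi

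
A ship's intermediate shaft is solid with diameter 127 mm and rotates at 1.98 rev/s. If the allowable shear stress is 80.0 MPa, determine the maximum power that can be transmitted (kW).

400 kW

J = πd⁴/32 = π(0.127)⁴/32 = 2.554×10^-5 m⁴.
T_max = τ_allow·J/r = 8.00×10^7 × 2.554×10^-5 / 0.0635 = 32180 N·m.
ω = 2π·1.98 = 12.44 rad/s, so P_max = T_max·ω = 4.003×10^5 W.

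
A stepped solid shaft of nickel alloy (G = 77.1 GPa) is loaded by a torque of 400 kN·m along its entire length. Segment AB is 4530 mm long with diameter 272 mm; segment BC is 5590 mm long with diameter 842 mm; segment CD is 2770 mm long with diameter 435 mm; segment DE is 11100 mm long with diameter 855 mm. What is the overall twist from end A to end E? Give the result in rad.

0.0495 rad

J_AB = π(0.272)⁴/32 = 5.37×10^-4 m⁴; J_BC = π(0.842)⁴/32 = 0.0493 m⁴; J_CD = π(0.435)⁴/32 = 3.52×10^-3 m⁴; J_DE = π(0.855)⁴/32 = 0.0525 m⁴.
θ = (T/G)·Σ L_i/J_i = (400000/77.1×10⁹)·(4.53/5.37×10^-4 + 5.59/0.0493 + 2.77/3.52×10^-3 + 11.1/0.0525) = 0.04951 rad.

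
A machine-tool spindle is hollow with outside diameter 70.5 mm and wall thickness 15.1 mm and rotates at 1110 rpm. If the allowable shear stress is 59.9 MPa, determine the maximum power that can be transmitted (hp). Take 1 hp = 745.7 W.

574 hp

J = π(d_o⁴ − d_i⁴)/32 = π(0.0705⁴ − 0.0403⁴)/32 = 2.166×10^-6 m⁴.
T_max = τ_allow·J/r = 5.99×10^7 × 2.166×10^-6 / 0.0352 = 3681 N·m.
ω = 2π·1110/60 = 116.2 rad/s, so P_max = T_max·ω = 4.279×10^5 W.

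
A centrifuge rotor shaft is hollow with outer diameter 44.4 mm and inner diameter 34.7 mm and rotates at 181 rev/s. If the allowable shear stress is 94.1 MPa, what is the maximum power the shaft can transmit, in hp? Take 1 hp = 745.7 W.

J = π(d_o⁴ − d_i⁴)/32 = π(0.0444⁴ − 0.0347⁴)/32 = 2.392×10^-7 m⁴.
T_max = τ_allow·J/r = 9.41×10^7 × 2.392×10^-7 / 0.0222 = 1014 N·m.
ω = 2π·181 = 1137 rad/s, so P_max = T_max·ω = 1.153×10^6 W.

1550 hp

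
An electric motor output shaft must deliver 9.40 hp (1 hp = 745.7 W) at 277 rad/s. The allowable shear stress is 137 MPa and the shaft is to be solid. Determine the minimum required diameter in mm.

9.80 mm

ω = 277 rad/s, so T = P/ω = 9.40×745.7 / 277.0 = 25.31 N·m.
For a solid shaft τ_max = 16T/(πd³), so d = (16T/(π τ_allow))^(1/3) = (16·25.31/(π·1.37×10^8))^(1/3) = 0.009798 m.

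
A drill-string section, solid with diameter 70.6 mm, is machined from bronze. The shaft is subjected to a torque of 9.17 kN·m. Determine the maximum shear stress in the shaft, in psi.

J = πd⁴/32 = π(0.0706)⁴/32 = 2.439×10^-6 m⁴.
τ_max = T·r/J = 9170 × 0.0353 / 2.439×10^-6 = 1.327×10^8 Pa.

19200 psi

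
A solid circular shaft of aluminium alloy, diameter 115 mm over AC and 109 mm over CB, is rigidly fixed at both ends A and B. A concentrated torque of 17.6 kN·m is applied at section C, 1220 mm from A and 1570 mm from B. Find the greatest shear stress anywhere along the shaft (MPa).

36.2 MPa

Compatibility: T_A·a/J_AC = T_B·b/J_CB with T_A + T_B = T₀.
J_AC = 1.72×10^-5 m⁴, J_CB = 1.39×10^-5 m⁴, so T_A = T₀·(J_AC/a)/((J_AC/a)+(J_CB/b)) = 10820 N·m, T_B = 6784 N·m.
τ in each portion: τ_AC = 3.62×10^7 Pa, τ_CB = 2.67×10^7 Pa; maximum is in AC.
τ_max = T_AC·r/J = 10820·0.0575/1.72×10^-5 = 3.622×10^7 Pa.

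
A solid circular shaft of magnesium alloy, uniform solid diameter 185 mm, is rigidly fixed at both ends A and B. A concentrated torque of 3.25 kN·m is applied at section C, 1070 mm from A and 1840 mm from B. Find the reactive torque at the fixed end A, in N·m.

With uniform GJ and both ends fixed, compatibility θ_AC = θ_CB gives T_A·a = T_B·b, together with T_A + T_B = T₀.
T_A = T₀·b/(a+b) = 3250·1840/2910 = 2055 N·m; T_B = 1195 N·m.

2050 N·m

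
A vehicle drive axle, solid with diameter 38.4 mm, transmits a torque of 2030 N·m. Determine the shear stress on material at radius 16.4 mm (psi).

22600 psi

J = πd⁴/32 = π(0.0384)⁴/32 = 2.135×10^-7 m⁴.
Shear stress varies linearly with radius: τ = T·r/J = 2030 × 0.0164 / 2.135×10^-7 = 1.560×10^8 Pa.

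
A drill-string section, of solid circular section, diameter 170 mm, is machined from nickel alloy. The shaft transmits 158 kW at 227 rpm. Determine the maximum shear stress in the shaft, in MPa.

ω = 2π·227/60 = 23.77 rad/s, so T = P/ω = 158×10³ / 23.77 = 6647 N·m.
J = πd⁴/32 = π(0.170)⁴/32 = 8.200×10^-5 m⁴.
τ_max = T·r/J = 6647 × 0.0850 / 8.200×10^-5 = 6.890×10^6 Pa.

6.89 MPa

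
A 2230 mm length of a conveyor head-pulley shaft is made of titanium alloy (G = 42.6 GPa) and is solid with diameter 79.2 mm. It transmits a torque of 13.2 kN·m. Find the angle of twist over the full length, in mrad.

179 mrad

J = πd⁴/32 = π(0.0792)⁴/32 = 3.863×10^-6 m⁴.
θ = T·L/(G·J) = 13200 × 2.23 / (42.6×10⁹ × 3.863×10^-6) = 0.1789 rad.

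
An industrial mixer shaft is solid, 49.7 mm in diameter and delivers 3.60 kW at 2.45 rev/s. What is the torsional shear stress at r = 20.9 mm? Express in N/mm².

ω = 2π·2.45 = 15.39 rad/s, so T = P/ω = 3.60×10³ / 15.39 = 233.9 N·m.
J = πd⁴/32 = π(0.0497)⁴/32 = 5.990×10^-7 m⁴.
Shear stress varies linearly with radius: τ = T·r/J = 233.9 × 0.0209 / 5.990×10^-7 = 8.160×10^6 Pa.

8.16 N/mm²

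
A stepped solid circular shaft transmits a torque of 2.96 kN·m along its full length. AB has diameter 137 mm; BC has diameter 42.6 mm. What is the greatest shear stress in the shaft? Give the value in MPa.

195 MPa

Under the same torque, τ_max = 16T/(πd³) is largest where d is smallest — segment BC (d = 42.6 mm).
τ_max = 16·2960/(π·(0.0426)³) = 1.950×10^8 Pa.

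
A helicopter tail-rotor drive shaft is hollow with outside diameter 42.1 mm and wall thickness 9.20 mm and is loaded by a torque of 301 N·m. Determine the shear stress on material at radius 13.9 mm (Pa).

J = π(d_o⁴ − d_i⁴)/32 = π(0.0421⁴ − 0.0237⁴)/32 = 2.774×10^-7 m⁴.
Shear stress varies linearly with radius: τ = T·r/J = 301.0 × 0.0139 / 2.774×10^-7 = 1.508×10^7 Pa.

1.51e7 Pa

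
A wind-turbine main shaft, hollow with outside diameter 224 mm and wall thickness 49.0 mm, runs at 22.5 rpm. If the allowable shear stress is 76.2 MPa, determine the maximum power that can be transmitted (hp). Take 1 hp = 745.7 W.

478 hp

J = π(d_o⁴ − d_i⁴)/32 = π(0.224⁴ − 0.126⁴)/32 = 2.224×10^-4 m⁴.
T_max = τ_allow·J/r = 7.62×10^7 × 2.224×10^-4 / 0.112 = 151300 N·m.
ω = 2π·22.5/60 = 2.356 rad/s, so P_max = T_max·ω = 3.566×10^5 W.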